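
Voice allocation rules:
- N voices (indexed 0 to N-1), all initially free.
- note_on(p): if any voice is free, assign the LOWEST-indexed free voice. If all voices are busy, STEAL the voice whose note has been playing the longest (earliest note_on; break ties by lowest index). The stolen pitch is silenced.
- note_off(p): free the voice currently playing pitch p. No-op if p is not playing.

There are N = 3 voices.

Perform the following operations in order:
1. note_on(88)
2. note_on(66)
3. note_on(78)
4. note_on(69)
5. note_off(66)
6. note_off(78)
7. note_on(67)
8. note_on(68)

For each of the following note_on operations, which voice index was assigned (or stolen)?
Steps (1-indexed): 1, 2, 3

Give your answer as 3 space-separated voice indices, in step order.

Answer: 0 1 2

Derivation:
Op 1: note_on(88): voice 0 is free -> assigned | voices=[88 - -]
Op 2: note_on(66): voice 1 is free -> assigned | voices=[88 66 -]
Op 3: note_on(78): voice 2 is free -> assigned | voices=[88 66 78]
Op 4: note_on(69): all voices busy, STEAL voice 0 (pitch 88, oldest) -> assign | voices=[69 66 78]
Op 5: note_off(66): free voice 1 | voices=[69 - 78]
Op 6: note_off(78): free voice 2 | voices=[69 - -]
Op 7: note_on(67): voice 1 is free -> assigned | voices=[69 67 -]
Op 8: note_on(68): voice 2 is free -> assigned | voices=[69 67 68]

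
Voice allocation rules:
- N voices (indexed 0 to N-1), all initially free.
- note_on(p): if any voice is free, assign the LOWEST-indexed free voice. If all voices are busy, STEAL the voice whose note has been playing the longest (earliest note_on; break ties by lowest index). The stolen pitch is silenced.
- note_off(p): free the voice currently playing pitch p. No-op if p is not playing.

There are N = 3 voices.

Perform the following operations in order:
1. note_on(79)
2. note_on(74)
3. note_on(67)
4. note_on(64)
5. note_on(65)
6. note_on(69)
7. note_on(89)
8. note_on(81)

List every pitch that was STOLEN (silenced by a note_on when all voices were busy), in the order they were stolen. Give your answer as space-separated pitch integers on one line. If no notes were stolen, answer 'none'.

Op 1: note_on(79): voice 0 is free -> assigned | voices=[79 - -]
Op 2: note_on(74): voice 1 is free -> assigned | voices=[79 74 -]
Op 3: note_on(67): voice 2 is free -> assigned | voices=[79 74 67]
Op 4: note_on(64): all voices busy, STEAL voice 0 (pitch 79, oldest) -> assign | voices=[64 74 67]
Op 5: note_on(65): all voices busy, STEAL voice 1 (pitch 74, oldest) -> assign | voices=[64 65 67]
Op 6: note_on(69): all voices busy, STEAL voice 2 (pitch 67, oldest) -> assign | voices=[64 65 69]
Op 7: note_on(89): all voices busy, STEAL voice 0 (pitch 64, oldest) -> assign | voices=[89 65 69]
Op 8: note_on(81): all voices busy, STEAL voice 1 (pitch 65, oldest) -> assign | voices=[89 81 69]

Answer: 79 74 67 64 65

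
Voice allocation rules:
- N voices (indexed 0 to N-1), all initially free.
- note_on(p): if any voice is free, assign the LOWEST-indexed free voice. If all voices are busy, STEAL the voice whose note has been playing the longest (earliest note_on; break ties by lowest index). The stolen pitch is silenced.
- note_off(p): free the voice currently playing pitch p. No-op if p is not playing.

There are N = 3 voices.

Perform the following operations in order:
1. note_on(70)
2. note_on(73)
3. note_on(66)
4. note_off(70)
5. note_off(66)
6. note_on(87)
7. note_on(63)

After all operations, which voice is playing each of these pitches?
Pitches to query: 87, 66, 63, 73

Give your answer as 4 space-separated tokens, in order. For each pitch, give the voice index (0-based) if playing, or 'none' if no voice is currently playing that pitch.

Op 1: note_on(70): voice 0 is free -> assigned | voices=[70 - -]
Op 2: note_on(73): voice 1 is free -> assigned | voices=[70 73 -]
Op 3: note_on(66): voice 2 is free -> assigned | voices=[70 73 66]
Op 4: note_off(70): free voice 0 | voices=[- 73 66]
Op 5: note_off(66): free voice 2 | voices=[- 73 -]
Op 6: note_on(87): voice 0 is free -> assigned | voices=[87 73 -]
Op 7: note_on(63): voice 2 is free -> assigned | voices=[87 73 63]

Answer: 0 none 2 1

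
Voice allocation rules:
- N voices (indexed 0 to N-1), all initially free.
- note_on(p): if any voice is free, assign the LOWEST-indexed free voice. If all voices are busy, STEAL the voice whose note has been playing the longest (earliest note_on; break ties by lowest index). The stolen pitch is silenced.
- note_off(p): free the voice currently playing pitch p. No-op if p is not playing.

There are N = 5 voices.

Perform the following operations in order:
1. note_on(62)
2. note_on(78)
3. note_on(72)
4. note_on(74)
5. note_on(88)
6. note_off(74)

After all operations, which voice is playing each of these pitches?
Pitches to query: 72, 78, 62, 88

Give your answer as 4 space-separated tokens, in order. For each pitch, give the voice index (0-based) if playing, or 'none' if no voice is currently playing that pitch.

Op 1: note_on(62): voice 0 is free -> assigned | voices=[62 - - - -]
Op 2: note_on(78): voice 1 is free -> assigned | voices=[62 78 - - -]
Op 3: note_on(72): voice 2 is free -> assigned | voices=[62 78 72 - -]
Op 4: note_on(74): voice 3 is free -> assigned | voices=[62 78 72 74 -]
Op 5: note_on(88): voice 4 is free -> assigned | voices=[62 78 72 74 88]
Op 6: note_off(74): free voice 3 | voices=[62 78 72 - 88]

Answer: 2 1 0 4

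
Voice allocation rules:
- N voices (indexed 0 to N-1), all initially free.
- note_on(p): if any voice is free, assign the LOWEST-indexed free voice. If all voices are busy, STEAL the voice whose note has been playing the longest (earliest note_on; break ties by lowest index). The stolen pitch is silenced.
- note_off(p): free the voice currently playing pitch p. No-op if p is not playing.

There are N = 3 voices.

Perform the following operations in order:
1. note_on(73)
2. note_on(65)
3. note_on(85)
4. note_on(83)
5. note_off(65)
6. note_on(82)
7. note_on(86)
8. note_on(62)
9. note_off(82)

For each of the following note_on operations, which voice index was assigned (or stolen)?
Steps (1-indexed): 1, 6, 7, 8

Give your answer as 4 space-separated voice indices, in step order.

Answer: 0 1 2 0

Derivation:
Op 1: note_on(73): voice 0 is free -> assigned | voices=[73 - -]
Op 2: note_on(65): voice 1 is free -> assigned | voices=[73 65 -]
Op 3: note_on(85): voice 2 is free -> assigned | voices=[73 65 85]
Op 4: note_on(83): all voices busy, STEAL voice 0 (pitch 73, oldest) -> assign | voices=[83 65 85]
Op 5: note_off(65): free voice 1 | voices=[83 - 85]
Op 6: note_on(82): voice 1 is free -> assigned | voices=[83 82 85]
Op 7: note_on(86): all voices busy, STEAL voice 2 (pitch 85, oldest) -> assign | voices=[83 82 86]
Op 8: note_on(62): all voices busy, STEAL voice 0 (pitch 83, oldest) -> assign | voices=[62 82 86]
Op 9: note_off(82): free voice 1 | voices=[62 - 86]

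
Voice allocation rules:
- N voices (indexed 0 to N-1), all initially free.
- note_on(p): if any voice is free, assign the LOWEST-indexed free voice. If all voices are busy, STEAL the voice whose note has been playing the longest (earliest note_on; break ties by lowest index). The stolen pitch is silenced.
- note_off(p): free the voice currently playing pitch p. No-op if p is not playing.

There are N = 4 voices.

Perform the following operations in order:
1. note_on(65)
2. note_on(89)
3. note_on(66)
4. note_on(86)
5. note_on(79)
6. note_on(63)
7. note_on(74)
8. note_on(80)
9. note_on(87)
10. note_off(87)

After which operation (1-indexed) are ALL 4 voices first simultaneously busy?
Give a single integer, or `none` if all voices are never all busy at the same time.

Op 1: note_on(65): voice 0 is free -> assigned | voices=[65 - - -]
Op 2: note_on(89): voice 1 is free -> assigned | voices=[65 89 - -]
Op 3: note_on(66): voice 2 is free -> assigned | voices=[65 89 66 -]
Op 4: note_on(86): voice 3 is free -> assigned | voices=[65 89 66 86]
Op 5: note_on(79): all voices busy, STEAL voice 0 (pitch 65, oldest) -> assign | voices=[79 89 66 86]
Op 6: note_on(63): all voices busy, STEAL voice 1 (pitch 89, oldest) -> assign | voices=[79 63 66 86]
Op 7: note_on(74): all voices busy, STEAL voice 2 (pitch 66, oldest) -> assign | voices=[79 63 74 86]
Op 8: note_on(80): all voices busy, STEAL voice 3 (pitch 86, oldest) -> assign | voices=[79 63 74 80]
Op 9: note_on(87): all voices busy, STEAL voice 0 (pitch 79, oldest) -> assign | voices=[87 63 74 80]
Op 10: note_off(87): free voice 0 | voices=[- 63 74 80]

Answer: 4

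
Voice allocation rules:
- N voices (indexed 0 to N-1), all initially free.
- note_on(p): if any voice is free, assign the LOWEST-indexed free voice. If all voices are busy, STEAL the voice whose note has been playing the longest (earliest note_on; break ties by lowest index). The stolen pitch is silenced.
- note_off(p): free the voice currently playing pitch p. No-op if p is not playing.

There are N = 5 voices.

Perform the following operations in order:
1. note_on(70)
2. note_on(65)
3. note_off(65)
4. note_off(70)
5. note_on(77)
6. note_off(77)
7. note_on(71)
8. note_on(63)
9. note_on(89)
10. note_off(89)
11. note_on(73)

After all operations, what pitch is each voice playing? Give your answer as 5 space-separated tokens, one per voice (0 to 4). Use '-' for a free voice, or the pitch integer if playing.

Op 1: note_on(70): voice 0 is free -> assigned | voices=[70 - - - -]
Op 2: note_on(65): voice 1 is free -> assigned | voices=[70 65 - - -]
Op 3: note_off(65): free voice 1 | voices=[70 - - - -]
Op 4: note_off(70): free voice 0 | voices=[- - - - -]
Op 5: note_on(77): voice 0 is free -> assigned | voices=[77 - - - -]
Op 6: note_off(77): free voice 0 | voices=[- - - - -]
Op 7: note_on(71): voice 0 is free -> assigned | voices=[71 - - - -]
Op 8: note_on(63): voice 1 is free -> assigned | voices=[71 63 - - -]
Op 9: note_on(89): voice 2 is free -> assigned | voices=[71 63 89 - -]
Op 10: note_off(89): free voice 2 | voices=[71 63 - - -]
Op 11: note_on(73): voice 2 is free -> assigned | voices=[71 63 73 - -]

Answer: 71 63 73 - -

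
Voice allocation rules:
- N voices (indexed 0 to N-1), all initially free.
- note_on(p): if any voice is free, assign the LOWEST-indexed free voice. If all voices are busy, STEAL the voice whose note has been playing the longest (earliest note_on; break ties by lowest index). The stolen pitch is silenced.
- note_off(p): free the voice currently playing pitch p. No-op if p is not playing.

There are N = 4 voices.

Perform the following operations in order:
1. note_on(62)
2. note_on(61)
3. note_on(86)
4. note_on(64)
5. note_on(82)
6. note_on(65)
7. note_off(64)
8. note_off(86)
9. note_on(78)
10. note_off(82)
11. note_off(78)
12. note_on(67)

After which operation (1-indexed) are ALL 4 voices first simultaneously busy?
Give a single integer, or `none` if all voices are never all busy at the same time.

Answer: 4

Derivation:
Op 1: note_on(62): voice 0 is free -> assigned | voices=[62 - - -]
Op 2: note_on(61): voice 1 is free -> assigned | voices=[62 61 - -]
Op 3: note_on(86): voice 2 is free -> assigned | voices=[62 61 86 -]
Op 4: note_on(64): voice 3 is free -> assigned | voices=[62 61 86 64]
Op 5: note_on(82): all voices busy, STEAL voice 0 (pitch 62, oldest) -> assign | voices=[82 61 86 64]
Op 6: note_on(65): all voices busy, STEAL voice 1 (pitch 61, oldest) -> assign | voices=[82 65 86 64]
Op 7: note_off(64): free voice 3 | voices=[82 65 86 -]
Op 8: note_off(86): free voice 2 | voices=[82 65 - -]
Op 9: note_on(78): voice 2 is free -> assigned | voices=[82 65 78 -]
Op 10: note_off(82): free voice 0 | voices=[- 65 78 -]
Op 11: note_off(78): free voice 2 | voices=[- 65 - -]
Op 12: note_on(67): voice 0 is free -> assigned | voices=[67 65 - -]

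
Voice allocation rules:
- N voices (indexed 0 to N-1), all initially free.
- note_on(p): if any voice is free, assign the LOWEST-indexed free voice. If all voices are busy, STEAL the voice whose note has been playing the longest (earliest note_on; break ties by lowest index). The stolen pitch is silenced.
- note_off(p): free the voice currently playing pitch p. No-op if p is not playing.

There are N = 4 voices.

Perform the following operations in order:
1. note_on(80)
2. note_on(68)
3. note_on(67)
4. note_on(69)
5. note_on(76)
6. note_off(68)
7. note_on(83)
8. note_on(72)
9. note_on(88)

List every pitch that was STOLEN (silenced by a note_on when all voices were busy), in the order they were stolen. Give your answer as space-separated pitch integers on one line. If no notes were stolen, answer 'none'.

Op 1: note_on(80): voice 0 is free -> assigned | voices=[80 - - -]
Op 2: note_on(68): voice 1 is free -> assigned | voices=[80 68 - -]
Op 3: note_on(67): voice 2 is free -> assigned | voices=[80 68 67 -]
Op 4: note_on(69): voice 3 is free -> assigned | voices=[80 68 67 69]
Op 5: note_on(76): all voices busy, STEAL voice 0 (pitch 80, oldest) -> assign | voices=[76 68 67 69]
Op 6: note_off(68): free voice 1 | voices=[76 - 67 69]
Op 7: note_on(83): voice 1 is free -> assigned | voices=[76 83 67 69]
Op 8: note_on(72): all voices busy, STEAL voice 2 (pitch 67, oldest) -> assign | voices=[76 83 72 69]
Op 9: note_on(88): all voices busy, STEAL voice 3 (pitch 69, oldest) -> assign | voices=[76 83 72 88]

Answer: 80 67 69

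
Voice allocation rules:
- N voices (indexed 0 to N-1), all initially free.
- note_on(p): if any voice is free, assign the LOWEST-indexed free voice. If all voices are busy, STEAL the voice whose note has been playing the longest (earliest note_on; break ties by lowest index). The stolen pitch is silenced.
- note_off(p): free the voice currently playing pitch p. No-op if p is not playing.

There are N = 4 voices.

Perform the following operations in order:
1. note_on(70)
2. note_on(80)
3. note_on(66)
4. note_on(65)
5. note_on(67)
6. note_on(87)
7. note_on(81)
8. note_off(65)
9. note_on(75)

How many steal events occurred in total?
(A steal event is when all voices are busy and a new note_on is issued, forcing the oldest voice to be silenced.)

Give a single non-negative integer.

Answer: 3

Derivation:
Op 1: note_on(70): voice 0 is free -> assigned | voices=[70 - - -]
Op 2: note_on(80): voice 1 is free -> assigned | voices=[70 80 - -]
Op 3: note_on(66): voice 2 is free -> assigned | voices=[70 80 66 -]
Op 4: note_on(65): voice 3 is free -> assigned | voices=[70 80 66 65]
Op 5: note_on(67): all voices busy, STEAL voice 0 (pitch 70, oldest) -> assign | voices=[67 80 66 65]
Op 6: note_on(87): all voices busy, STEAL voice 1 (pitch 80, oldest) -> assign | voices=[67 87 66 65]
Op 7: note_on(81): all voices busy, STEAL voice 2 (pitch 66, oldest) -> assign | voices=[67 87 81 65]
Op 8: note_off(65): free voice 3 | voices=[67 87 81 -]
Op 9: note_on(75): voice 3 is free -> assigned | voices=[67 87 81 75]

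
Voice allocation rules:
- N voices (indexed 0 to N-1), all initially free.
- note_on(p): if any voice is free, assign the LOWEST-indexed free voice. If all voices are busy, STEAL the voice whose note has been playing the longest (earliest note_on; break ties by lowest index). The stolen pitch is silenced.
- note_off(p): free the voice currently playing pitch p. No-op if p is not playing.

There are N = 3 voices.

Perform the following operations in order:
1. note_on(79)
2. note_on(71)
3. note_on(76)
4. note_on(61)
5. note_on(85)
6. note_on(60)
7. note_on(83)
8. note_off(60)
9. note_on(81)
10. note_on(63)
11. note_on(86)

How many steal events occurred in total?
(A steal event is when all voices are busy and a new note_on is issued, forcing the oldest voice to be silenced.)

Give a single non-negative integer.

Op 1: note_on(79): voice 0 is free -> assigned | voices=[79 - -]
Op 2: note_on(71): voice 1 is free -> assigned | voices=[79 71 -]
Op 3: note_on(76): voice 2 is free -> assigned | voices=[79 71 76]
Op 4: note_on(61): all voices busy, STEAL voice 0 (pitch 79, oldest) -> assign | voices=[61 71 76]
Op 5: note_on(85): all voices busy, STEAL voice 1 (pitch 71, oldest) -> assign | voices=[61 85 76]
Op 6: note_on(60): all voices busy, STEAL voice 2 (pitch 76, oldest) -> assign | voices=[61 85 60]
Op 7: note_on(83): all voices busy, STEAL voice 0 (pitch 61, oldest) -> assign | voices=[83 85 60]
Op 8: note_off(60): free voice 2 | voices=[83 85 -]
Op 9: note_on(81): voice 2 is free -> assigned | voices=[83 85 81]
Op 10: note_on(63): all voices busy, STEAL voice 1 (pitch 85, oldest) -> assign | voices=[83 63 81]
Op 11: note_on(86): all voices busy, STEAL voice 0 (pitch 83, oldest) -> assign | voices=[86 63 81]

Answer: 6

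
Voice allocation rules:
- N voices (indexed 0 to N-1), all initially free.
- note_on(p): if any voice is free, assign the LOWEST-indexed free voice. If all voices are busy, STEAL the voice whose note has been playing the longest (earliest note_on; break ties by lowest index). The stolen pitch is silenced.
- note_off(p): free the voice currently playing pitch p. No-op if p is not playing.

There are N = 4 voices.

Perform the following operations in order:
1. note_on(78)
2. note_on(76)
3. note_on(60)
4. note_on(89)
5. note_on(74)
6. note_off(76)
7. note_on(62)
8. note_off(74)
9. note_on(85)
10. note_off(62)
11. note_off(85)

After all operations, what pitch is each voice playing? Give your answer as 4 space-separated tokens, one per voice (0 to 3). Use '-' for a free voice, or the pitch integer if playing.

Op 1: note_on(78): voice 0 is free -> assigned | voices=[78 - - -]
Op 2: note_on(76): voice 1 is free -> assigned | voices=[78 76 - -]
Op 3: note_on(60): voice 2 is free -> assigned | voices=[78 76 60 -]
Op 4: note_on(89): voice 3 is free -> assigned | voices=[78 76 60 89]
Op 5: note_on(74): all voices busy, STEAL voice 0 (pitch 78, oldest) -> assign | voices=[74 76 60 89]
Op 6: note_off(76): free voice 1 | voices=[74 - 60 89]
Op 7: note_on(62): voice 1 is free -> assigned | voices=[74 62 60 89]
Op 8: note_off(74): free voice 0 | voices=[- 62 60 89]
Op 9: note_on(85): voice 0 is free -> assigned | voices=[85 62 60 89]
Op 10: note_off(62): free voice 1 | voices=[85 - 60 89]
Op 11: note_off(85): free voice 0 | voices=[- - 60 89]

Answer: - - 60 89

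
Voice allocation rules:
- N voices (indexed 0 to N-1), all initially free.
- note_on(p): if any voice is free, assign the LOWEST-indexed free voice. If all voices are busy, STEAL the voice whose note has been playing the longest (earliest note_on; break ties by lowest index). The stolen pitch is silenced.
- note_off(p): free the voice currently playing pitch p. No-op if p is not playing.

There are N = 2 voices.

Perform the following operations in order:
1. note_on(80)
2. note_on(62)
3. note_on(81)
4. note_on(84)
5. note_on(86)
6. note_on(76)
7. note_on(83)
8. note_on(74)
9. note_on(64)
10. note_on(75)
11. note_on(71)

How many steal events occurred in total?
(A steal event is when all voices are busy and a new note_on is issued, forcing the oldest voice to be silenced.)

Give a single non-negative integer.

Op 1: note_on(80): voice 0 is free -> assigned | voices=[80 -]
Op 2: note_on(62): voice 1 is free -> assigned | voices=[80 62]
Op 3: note_on(81): all voices busy, STEAL voice 0 (pitch 80, oldest) -> assign | voices=[81 62]
Op 4: note_on(84): all voices busy, STEAL voice 1 (pitch 62, oldest) -> assign | voices=[81 84]
Op 5: note_on(86): all voices busy, STEAL voice 0 (pitch 81, oldest) -> assign | voices=[86 84]
Op 6: note_on(76): all voices busy, STEAL voice 1 (pitch 84, oldest) -> assign | voices=[86 76]
Op 7: note_on(83): all voices busy, STEAL voice 0 (pitch 86, oldest) -> assign | voices=[83 76]
Op 8: note_on(74): all voices busy, STEAL voice 1 (pitch 76, oldest) -> assign | voices=[83 74]
Op 9: note_on(64): all voices busy, STEAL voice 0 (pitch 83, oldest) -> assign | voices=[64 74]
Op 10: note_on(75): all voices busy, STEAL voice 1 (pitch 74, oldest) -> assign | voices=[64 75]
Op 11: note_on(71): all voices busy, STEAL voice 0 (pitch 64, oldest) -> assign | voices=[71 75]

Answer: 9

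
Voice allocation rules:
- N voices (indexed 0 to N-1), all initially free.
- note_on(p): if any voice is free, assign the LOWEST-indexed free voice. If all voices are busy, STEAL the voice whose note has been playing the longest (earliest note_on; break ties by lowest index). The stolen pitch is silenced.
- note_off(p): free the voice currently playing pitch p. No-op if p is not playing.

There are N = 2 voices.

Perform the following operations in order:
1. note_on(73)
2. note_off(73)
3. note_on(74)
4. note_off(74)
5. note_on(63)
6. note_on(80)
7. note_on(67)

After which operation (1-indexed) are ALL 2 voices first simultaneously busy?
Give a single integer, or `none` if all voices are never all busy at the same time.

Op 1: note_on(73): voice 0 is free -> assigned | voices=[73 -]
Op 2: note_off(73): free voice 0 | voices=[- -]
Op 3: note_on(74): voice 0 is free -> assigned | voices=[74 -]
Op 4: note_off(74): free voice 0 | voices=[- -]
Op 5: note_on(63): voice 0 is free -> assigned | voices=[63 -]
Op 6: note_on(80): voice 1 is free -> assigned | voices=[63 80]
Op 7: note_on(67): all voices busy, STEAL voice 0 (pitch 63, oldest) -> assign | voices=[67 80]

Answer: 6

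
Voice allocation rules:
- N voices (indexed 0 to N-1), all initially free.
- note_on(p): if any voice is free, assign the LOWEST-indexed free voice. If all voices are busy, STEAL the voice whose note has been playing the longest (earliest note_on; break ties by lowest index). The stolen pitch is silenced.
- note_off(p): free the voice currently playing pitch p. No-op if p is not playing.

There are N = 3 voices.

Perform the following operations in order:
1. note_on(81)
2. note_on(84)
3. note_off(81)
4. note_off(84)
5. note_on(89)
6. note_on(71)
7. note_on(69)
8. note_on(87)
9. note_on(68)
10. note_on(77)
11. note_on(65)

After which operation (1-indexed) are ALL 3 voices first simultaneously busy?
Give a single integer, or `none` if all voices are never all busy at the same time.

Op 1: note_on(81): voice 0 is free -> assigned | voices=[81 - -]
Op 2: note_on(84): voice 1 is free -> assigned | voices=[81 84 -]
Op 3: note_off(81): free voice 0 | voices=[- 84 -]
Op 4: note_off(84): free voice 1 | voices=[- - -]
Op 5: note_on(89): voice 0 is free -> assigned | voices=[89 - -]
Op 6: note_on(71): voice 1 is free -> assigned | voices=[89 71 -]
Op 7: note_on(69): voice 2 is free -> assigned | voices=[89 71 69]
Op 8: note_on(87): all voices busy, STEAL voice 0 (pitch 89, oldest) -> assign | voices=[87 71 69]
Op 9: note_on(68): all voices busy, STEAL voice 1 (pitch 71, oldest) -> assign | voices=[87 68 69]
Op 10: note_on(77): all voices busy, STEAL voice 2 (pitch 69, oldest) -> assign | voices=[87 68 77]
Op 11: note_on(65): all voices busy, STEAL voice 0 (pitch 87, oldest) -> assign | voices=[65 68 77]

Answer: 7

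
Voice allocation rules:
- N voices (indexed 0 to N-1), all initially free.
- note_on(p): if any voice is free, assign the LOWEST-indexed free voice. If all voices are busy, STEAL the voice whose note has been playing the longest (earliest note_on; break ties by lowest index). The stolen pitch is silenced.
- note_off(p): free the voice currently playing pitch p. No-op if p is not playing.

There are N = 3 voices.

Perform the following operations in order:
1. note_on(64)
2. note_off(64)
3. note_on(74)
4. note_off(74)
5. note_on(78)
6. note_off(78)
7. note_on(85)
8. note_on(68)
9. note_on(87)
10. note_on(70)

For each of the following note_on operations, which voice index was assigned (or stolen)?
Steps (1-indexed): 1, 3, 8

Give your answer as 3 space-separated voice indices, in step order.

Answer: 0 0 1

Derivation:
Op 1: note_on(64): voice 0 is free -> assigned | voices=[64 - -]
Op 2: note_off(64): free voice 0 | voices=[- - -]
Op 3: note_on(74): voice 0 is free -> assigned | voices=[74 - -]
Op 4: note_off(74): free voice 0 | voices=[- - -]
Op 5: note_on(78): voice 0 is free -> assigned | voices=[78 - -]
Op 6: note_off(78): free voice 0 | voices=[- - -]
Op 7: note_on(85): voice 0 is free -> assigned | voices=[85 - -]
Op 8: note_on(68): voice 1 is free -> assigned | voices=[85 68 -]
Op 9: note_on(87): voice 2 is free -> assigned | voices=[85 68 87]
Op 10: note_on(70): all voices busy, STEAL voice 0 (pitch 85, oldest) -> assign | voices=[70 68 87]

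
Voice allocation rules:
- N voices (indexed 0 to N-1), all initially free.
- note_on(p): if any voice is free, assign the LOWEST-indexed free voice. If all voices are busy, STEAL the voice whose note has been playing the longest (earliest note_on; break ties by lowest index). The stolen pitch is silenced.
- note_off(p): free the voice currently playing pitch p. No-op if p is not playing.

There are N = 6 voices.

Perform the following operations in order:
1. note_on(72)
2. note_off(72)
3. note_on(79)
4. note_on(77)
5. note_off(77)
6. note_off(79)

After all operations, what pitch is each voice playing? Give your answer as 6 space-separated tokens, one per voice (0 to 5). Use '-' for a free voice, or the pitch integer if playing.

Answer: - - - - - -

Derivation:
Op 1: note_on(72): voice 0 is free -> assigned | voices=[72 - - - - -]
Op 2: note_off(72): free voice 0 | voices=[- - - - - -]
Op 3: note_on(79): voice 0 is free -> assigned | voices=[79 - - - - -]
Op 4: note_on(77): voice 1 is free -> assigned | voices=[79 77 - - - -]
Op 5: note_off(77): free voice 1 | voices=[79 - - - - -]
Op 6: note_off(79): free voice 0 | voices=[- - - - - -]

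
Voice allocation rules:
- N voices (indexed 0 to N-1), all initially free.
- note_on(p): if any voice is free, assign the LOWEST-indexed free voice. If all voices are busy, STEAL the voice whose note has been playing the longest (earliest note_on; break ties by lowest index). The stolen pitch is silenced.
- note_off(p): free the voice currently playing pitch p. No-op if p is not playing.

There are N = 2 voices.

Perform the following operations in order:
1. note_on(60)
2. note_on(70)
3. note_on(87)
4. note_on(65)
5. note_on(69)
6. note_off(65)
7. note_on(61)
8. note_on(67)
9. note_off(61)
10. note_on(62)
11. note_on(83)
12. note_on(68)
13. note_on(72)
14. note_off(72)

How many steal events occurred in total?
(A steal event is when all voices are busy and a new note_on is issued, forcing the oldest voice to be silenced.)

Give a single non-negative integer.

Answer: 7

Derivation:
Op 1: note_on(60): voice 0 is free -> assigned | voices=[60 -]
Op 2: note_on(70): voice 1 is free -> assigned | voices=[60 70]
Op 3: note_on(87): all voices busy, STEAL voice 0 (pitch 60, oldest) -> assign | voices=[87 70]
Op 4: note_on(65): all voices busy, STEAL voice 1 (pitch 70, oldest) -> assign | voices=[87 65]
Op 5: note_on(69): all voices busy, STEAL voice 0 (pitch 87, oldest) -> assign | voices=[69 65]
Op 6: note_off(65): free voice 1 | voices=[69 -]
Op 7: note_on(61): voice 1 is free -> assigned | voices=[69 61]
Op 8: note_on(67): all voices busy, STEAL voice 0 (pitch 69, oldest) -> assign | voices=[67 61]
Op 9: note_off(61): free voice 1 | voices=[67 -]
Op 10: note_on(62): voice 1 is free -> assigned | voices=[67 62]
Op 11: note_on(83): all voices busy, STEAL voice 0 (pitch 67, oldest) -> assign | voices=[83 62]
Op 12: note_on(68): all voices busy, STEAL voice 1 (pitch 62, oldest) -> assign | voices=[83 68]
Op 13: note_on(72): all voices busy, STEAL voice 0 (pitch 83, oldest) -> assign | voices=[72 68]
Op 14: note_off(72): free voice 0 | voices=[- 68]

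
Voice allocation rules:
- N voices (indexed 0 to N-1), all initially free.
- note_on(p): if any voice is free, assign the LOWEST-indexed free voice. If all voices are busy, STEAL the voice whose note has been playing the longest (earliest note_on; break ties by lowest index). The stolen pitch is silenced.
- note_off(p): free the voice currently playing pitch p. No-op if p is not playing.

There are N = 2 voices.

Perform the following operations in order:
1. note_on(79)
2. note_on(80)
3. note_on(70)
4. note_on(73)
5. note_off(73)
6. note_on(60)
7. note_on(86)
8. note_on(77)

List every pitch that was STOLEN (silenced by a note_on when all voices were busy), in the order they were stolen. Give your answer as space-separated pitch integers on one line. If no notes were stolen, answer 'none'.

Op 1: note_on(79): voice 0 is free -> assigned | voices=[79 -]
Op 2: note_on(80): voice 1 is free -> assigned | voices=[79 80]
Op 3: note_on(70): all voices busy, STEAL voice 0 (pitch 79, oldest) -> assign | voices=[70 80]
Op 4: note_on(73): all voices busy, STEAL voice 1 (pitch 80, oldest) -> assign | voices=[70 73]
Op 5: note_off(73): free voice 1 | voices=[70 -]
Op 6: note_on(60): voice 1 is free -> assigned | voices=[70 60]
Op 7: note_on(86): all voices busy, STEAL voice 0 (pitch 70, oldest) -> assign | voices=[86 60]
Op 8: note_on(77): all voices busy, STEAL voice 1 (pitch 60, oldest) -> assign | voices=[86 77]

Answer: 79 80 70 60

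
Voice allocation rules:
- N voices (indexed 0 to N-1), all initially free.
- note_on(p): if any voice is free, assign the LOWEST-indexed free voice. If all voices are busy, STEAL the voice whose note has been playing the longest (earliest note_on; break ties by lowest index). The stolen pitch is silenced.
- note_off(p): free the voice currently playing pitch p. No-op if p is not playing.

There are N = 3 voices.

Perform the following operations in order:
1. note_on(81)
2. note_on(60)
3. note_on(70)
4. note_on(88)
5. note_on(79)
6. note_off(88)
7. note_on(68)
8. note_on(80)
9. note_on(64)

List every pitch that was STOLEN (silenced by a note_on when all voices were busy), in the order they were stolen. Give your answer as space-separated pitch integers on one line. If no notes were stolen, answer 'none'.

Answer: 81 60 70 79

Derivation:
Op 1: note_on(81): voice 0 is free -> assigned | voices=[81 - -]
Op 2: note_on(60): voice 1 is free -> assigned | voices=[81 60 -]
Op 3: note_on(70): voice 2 is free -> assigned | voices=[81 60 70]
Op 4: note_on(88): all voices busy, STEAL voice 0 (pitch 81, oldest) -> assign | voices=[88 60 70]
Op 5: note_on(79): all voices busy, STEAL voice 1 (pitch 60, oldest) -> assign | voices=[88 79 70]
Op 6: note_off(88): free voice 0 | voices=[- 79 70]
Op 7: note_on(68): voice 0 is free -> assigned | voices=[68 79 70]
Op 8: note_on(80): all voices busy, STEAL voice 2 (pitch 70, oldest) -> assign | voices=[68 79 80]
Op 9: note_on(64): all voices busy, STEAL voice 1 (pitch 79, oldest) -> assign | voices=[68 64 80]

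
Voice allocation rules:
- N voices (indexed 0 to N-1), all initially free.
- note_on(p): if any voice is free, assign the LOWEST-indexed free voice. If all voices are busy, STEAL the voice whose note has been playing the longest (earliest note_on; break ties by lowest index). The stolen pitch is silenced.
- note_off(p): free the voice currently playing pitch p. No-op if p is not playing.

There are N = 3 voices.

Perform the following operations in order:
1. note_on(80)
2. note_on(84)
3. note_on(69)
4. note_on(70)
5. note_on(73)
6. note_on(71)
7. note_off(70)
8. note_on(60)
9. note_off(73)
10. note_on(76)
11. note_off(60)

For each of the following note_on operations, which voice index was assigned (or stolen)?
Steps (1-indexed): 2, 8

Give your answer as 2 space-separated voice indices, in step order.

Op 1: note_on(80): voice 0 is free -> assigned | voices=[80 - -]
Op 2: note_on(84): voice 1 is free -> assigned | voices=[80 84 -]
Op 3: note_on(69): voice 2 is free -> assigned | voices=[80 84 69]
Op 4: note_on(70): all voices busy, STEAL voice 0 (pitch 80, oldest) -> assign | voices=[70 84 69]
Op 5: note_on(73): all voices busy, STEAL voice 1 (pitch 84, oldest) -> assign | voices=[70 73 69]
Op 6: note_on(71): all voices busy, STEAL voice 2 (pitch 69, oldest) -> assign | voices=[70 73 71]
Op 7: note_off(70): free voice 0 | voices=[- 73 71]
Op 8: note_on(60): voice 0 is free -> assigned | voices=[60 73 71]
Op 9: note_off(73): free voice 1 | voices=[60 - 71]
Op 10: note_on(76): voice 1 is free -> assigned | voices=[60 76 71]
Op 11: note_off(60): free voice 0 | voices=[- 76 71]

Answer: 1 0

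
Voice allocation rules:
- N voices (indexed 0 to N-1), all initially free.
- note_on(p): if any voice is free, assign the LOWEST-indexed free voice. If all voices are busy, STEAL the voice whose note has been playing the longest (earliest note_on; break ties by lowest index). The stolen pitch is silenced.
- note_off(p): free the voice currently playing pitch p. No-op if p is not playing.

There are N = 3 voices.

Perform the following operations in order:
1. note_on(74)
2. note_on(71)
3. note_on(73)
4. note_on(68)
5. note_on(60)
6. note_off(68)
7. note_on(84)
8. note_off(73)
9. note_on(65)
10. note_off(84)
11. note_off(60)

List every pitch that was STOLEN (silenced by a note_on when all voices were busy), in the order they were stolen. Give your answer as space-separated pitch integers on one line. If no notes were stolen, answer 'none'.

Op 1: note_on(74): voice 0 is free -> assigned | voices=[74 - -]
Op 2: note_on(71): voice 1 is free -> assigned | voices=[74 71 -]
Op 3: note_on(73): voice 2 is free -> assigned | voices=[74 71 73]
Op 4: note_on(68): all voices busy, STEAL voice 0 (pitch 74, oldest) -> assign | voices=[68 71 73]
Op 5: note_on(60): all voices busy, STEAL voice 1 (pitch 71, oldest) -> assign | voices=[68 60 73]
Op 6: note_off(68): free voice 0 | voices=[- 60 73]
Op 7: note_on(84): voice 0 is free -> assigned | voices=[84 60 73]
Op 8: note_off(73): free voice 2 | voices=[84 60 -]
Op 9: note_on(65): voice 2 is free -> assigned | voices=[84 60 65]
Op 10: note_off(84): free voice 0 | voices=[- 60 65]
Op 11: note_off(60): free voice 1 | voices=[- - 65]

Answer: 74 71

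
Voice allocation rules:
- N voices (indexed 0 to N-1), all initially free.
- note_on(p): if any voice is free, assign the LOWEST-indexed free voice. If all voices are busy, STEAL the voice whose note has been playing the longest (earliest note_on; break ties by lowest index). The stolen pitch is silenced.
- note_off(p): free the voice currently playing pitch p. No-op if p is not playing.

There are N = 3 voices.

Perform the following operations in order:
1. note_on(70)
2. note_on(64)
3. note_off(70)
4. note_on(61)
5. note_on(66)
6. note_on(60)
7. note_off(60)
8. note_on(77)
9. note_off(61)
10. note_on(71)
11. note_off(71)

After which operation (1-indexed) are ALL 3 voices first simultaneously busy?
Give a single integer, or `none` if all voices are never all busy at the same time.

Op 1: note_on(70): voice 0 is free -> assigned | voices=[70 - -]
Op 2: note_on(64): voice 1 is free -> assigned | voices=[70 64 -]
Op 3: note_off(70): free voice 0 | voices=[- 64 -]
Op 4: note_on(61): voice 0 is free -> assigned | voices=[61 64 -]
Op 5: note_on(66): voice 2 is free -> assigned | voices=[61 64 66]
Op 6: note_on(60): all voices busy, STEAL voice 1 (pitch 64, oldest) -> assign | voices=[61 60 66]
Op 7: note_off(60): free voice 1 | voices=[61 - 66]
Op 8: note_on(77): voice 1 is free -> assigned | voices=[61 77 66]
Op 9: note_off(61): free voice 0 | voices=[- 77 66]
Op 10: note_on(71): voice 0 is free -> assigned | voices=[71 77 66]
Op 11: note_off(71): free voice 0 | voices=[- 77 66]

Answer: 5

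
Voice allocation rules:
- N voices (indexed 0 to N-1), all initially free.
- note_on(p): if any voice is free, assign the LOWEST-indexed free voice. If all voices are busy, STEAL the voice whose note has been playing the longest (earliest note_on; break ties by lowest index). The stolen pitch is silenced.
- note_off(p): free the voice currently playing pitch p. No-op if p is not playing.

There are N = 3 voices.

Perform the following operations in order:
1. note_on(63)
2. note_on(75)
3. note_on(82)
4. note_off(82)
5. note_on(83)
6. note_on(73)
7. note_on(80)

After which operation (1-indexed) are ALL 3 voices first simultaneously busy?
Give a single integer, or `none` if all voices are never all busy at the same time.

Answer: 3

Derivation:
Op 1: note_on(63): voice 0 is free -> assigned | voices=[63 - -]
Op 2: note_on(75): voice 1 is free -> assigned | voices=[63 75 -]
Op 3: note_on(82): voice 2 is free -> assigned | voices=[63 75 82]
Op 4: note_off(82): free voice 2 | voices=[63 75 -]
Op 5: note_on(83): voice 2 is free -> assigned | voices=[63 75 83]
Op 6: note_on(73): all voices busy, STEAL voice 0 (pitch 63, oldest) -> assign | voices=[73 75 83]
Op 7: note_on(80): all voices busy, STEAL voice 1 (pitch 75, oldest) -> assign | voices=[73 80 83]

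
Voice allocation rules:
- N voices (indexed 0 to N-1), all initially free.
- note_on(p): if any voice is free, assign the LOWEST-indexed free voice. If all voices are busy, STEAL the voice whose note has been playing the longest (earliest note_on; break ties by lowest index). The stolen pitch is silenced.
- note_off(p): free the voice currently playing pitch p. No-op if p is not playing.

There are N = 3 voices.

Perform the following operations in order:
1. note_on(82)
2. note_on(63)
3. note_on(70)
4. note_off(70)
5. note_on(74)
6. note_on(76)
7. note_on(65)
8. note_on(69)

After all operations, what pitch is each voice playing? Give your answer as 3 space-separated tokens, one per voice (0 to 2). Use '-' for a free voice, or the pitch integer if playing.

Op 1: note_on(82): voice 0 is free -> assigned | voices=[82 - -]
Op 2: note_on(63): voice 1 is free -> assigned | voices=[82 63 -]
Op 3: note_on(70): voice 2 is free -> assigned | voices=[82 63 70]
Op 4: note_off(70): free voice 2 | voices=[82 63 -]
Op 5: note_on(74): voice 2 is free -> assigned | voices=[82 63 74]
Op 6: note_on(76): all voices busy, STEAL voice 0 (pitch 82, oldest) -> assign | voices=[76 63 74]
Op 7: note_on(65): all voices busy, STEAL voice 1 (pitch 63, oldest) -> assign | voices=[76 65 74]
Op 8: note_on(69): all voices busy, STEAL voice 2 (pitch 74, oldest) -> assign | voices=[76 65 69]

Answer: 76 65 69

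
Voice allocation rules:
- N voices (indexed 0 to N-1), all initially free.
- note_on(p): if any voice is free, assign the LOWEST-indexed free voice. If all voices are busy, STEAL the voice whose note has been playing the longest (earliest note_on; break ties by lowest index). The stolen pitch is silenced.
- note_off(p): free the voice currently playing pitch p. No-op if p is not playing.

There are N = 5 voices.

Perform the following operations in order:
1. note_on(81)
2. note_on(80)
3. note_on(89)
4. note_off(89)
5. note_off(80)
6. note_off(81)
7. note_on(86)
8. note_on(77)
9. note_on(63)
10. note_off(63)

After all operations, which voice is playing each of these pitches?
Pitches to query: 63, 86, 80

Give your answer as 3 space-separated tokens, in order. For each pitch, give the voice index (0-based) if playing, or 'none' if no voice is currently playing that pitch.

Op 1: note_on(81): voice 0 is free -> assigned | voices=[81 - - - -]
Op 2: note_on(80): voice 1 is free -> assigned | voices=[81 80 - - -]
Op 3: note_on(89): voice 2 is free -> assigned | voices=[81 80 89 - -]
Op 4: note_off(89): free voice 2 | voices=[81 80 - - -]
Op 5: note_off(80): free voice 1 | voices=[81 - - - -]
Op 6: note_off(81): free voice 0 | voices=[- - - - -]
Op 7: note_on(86): voice 0 is free -> assigned | voices=[86 - - - -]
Op 8: note_on(77): voice 1 is free -> assigned | voices=[86 77 - - -]
Op 9: note_on(63): voice 2 is free -> assigned | voices=[86 77 63 - -]
Op 10: note_off(63): free voice 2 | voices=[86 77 - - -]

Answer: none 0 none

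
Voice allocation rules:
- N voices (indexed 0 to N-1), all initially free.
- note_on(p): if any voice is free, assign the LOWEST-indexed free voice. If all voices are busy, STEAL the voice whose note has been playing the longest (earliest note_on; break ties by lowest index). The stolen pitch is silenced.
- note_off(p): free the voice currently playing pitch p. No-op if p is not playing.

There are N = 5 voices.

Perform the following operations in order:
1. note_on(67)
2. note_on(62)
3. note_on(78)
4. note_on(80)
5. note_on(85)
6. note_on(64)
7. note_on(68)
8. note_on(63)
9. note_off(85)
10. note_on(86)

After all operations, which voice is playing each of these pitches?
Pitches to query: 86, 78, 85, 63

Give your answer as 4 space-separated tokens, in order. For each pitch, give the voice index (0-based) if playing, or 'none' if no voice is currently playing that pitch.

Op 1: note_on(67): voice 0 is free -> assigned | voices=[67 - - - -]
Op 2: note_on(62): voice 1 is free -> assigned | voices=[67 62 - - -]
Op 3: note_on(78): voice 2 is free -> assigned | voices=[67 62 78 - -]
Op 4: note_on(80): voice 3 is free -> assigned | voices=[67 62 78 80 -]
Op 5: note_on(85): voice 4 is free -> assigned | voices=[67 62 78 80 85]
Op 6: note_on(64): all voices busy, STEAL voice 0 (pitch 67, oldest) -> assign | voices=[64 62 78 80 85]
Op 7: note_on(68): all voices busy, STEAL voice 1 (pitch 62, oldest) -> assign | voices=[64 68 78 80 85]
Op 8: note_on(63): all voices busy, STEAL voice 2 (pitch 78, oldest) -> assign | voices=[64 68 63 80 85]
Op 9: note_off(85): free voice 4 | voices=[64 68 63 80 -]
Op 10: note_on(86): voice 4 is free -> assigned | voices=[64 68 63 80 86]

Answer: 4 none none 2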